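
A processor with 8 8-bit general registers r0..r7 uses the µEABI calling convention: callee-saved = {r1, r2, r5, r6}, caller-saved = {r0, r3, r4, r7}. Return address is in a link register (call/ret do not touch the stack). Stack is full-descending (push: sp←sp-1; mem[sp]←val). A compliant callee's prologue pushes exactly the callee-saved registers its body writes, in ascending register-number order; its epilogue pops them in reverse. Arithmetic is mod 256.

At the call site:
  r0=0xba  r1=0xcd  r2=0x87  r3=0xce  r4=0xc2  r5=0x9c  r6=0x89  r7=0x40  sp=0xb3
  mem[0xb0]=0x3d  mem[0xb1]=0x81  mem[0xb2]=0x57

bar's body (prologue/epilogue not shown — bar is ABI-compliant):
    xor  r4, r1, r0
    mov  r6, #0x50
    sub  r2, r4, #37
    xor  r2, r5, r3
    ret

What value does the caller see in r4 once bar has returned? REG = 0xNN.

REG = 0x77

prologue: push r2 → mem[0xb2]=0x87, sp=0xb2
prologue: push r6 → mem[0xb1]=0x89, sp=0xb1
body[0] xor  r4, r1, r0 → r4=0x77
body[1] mov  r6, #0x50 → r6=0x50
body[2] sub  r2, r4, #37 → r2=0x52
body[3] xor  r2, r5, r3 → r2=0x52
epilogue: pop r6=0x89, sp=0xb2
epilogue: pop r2=0x87, sp=0xb3
r4 is caller-saved → body value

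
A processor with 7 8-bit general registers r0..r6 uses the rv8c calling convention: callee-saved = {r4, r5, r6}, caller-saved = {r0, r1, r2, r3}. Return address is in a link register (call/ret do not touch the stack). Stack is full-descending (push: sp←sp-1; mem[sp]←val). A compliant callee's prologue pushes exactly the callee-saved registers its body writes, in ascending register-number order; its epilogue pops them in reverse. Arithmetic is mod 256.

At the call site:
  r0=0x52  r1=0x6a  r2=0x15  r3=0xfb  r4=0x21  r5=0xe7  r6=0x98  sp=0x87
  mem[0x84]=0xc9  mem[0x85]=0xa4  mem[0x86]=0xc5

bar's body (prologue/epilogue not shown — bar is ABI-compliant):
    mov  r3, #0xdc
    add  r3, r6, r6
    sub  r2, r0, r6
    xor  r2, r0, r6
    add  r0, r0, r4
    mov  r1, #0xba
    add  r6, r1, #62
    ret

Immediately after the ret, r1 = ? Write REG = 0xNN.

prologue: push r6 → mem[0x86]=0x98, sp=0x86
body[0] mov  r3, #0xdc → r3=0xdc
body[1] add  r3, r6, r6 → r3=0x30
body[2] sub  r2, r0, r6 → r2=0xba
body[3] xor  r2, r0, r6 → r2=0xca
body[4] add  r0, r0, r4 → r0=0x73
body[5] mov  r1, #0xba → r1=0xba
body[6] add  r6, r1, #62 → r6=0xf8
epilogue: pop r6=0x98, sp=0x87
r1 is caller-saved → body value

REG = 0xba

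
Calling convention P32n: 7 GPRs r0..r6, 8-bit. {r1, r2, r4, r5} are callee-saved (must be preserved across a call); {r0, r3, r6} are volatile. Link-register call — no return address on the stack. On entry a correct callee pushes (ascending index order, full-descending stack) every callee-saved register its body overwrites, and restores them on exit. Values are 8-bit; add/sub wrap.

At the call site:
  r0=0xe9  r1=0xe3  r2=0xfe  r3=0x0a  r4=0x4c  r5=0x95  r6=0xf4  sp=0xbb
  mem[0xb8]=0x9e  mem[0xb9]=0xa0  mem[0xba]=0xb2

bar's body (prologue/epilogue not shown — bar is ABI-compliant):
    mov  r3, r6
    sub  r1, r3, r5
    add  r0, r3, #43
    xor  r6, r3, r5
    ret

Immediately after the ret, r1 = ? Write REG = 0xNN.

prologue: push r1 → mem[0xba]=0xe3, sp=0xba
body[0] mov  r3, r6 → r3=0xf4
body[1] sub  r1, r3, r5 → r1=0x5f
body[2] add  r0, r3, #43 → r0=0x1f
body[3] xor  r6, r3, r5 → r6=0x61
epilogue: pop r1=0xe3, sp=0xbb
r1 is callee-saved → restored

REG = 0xe3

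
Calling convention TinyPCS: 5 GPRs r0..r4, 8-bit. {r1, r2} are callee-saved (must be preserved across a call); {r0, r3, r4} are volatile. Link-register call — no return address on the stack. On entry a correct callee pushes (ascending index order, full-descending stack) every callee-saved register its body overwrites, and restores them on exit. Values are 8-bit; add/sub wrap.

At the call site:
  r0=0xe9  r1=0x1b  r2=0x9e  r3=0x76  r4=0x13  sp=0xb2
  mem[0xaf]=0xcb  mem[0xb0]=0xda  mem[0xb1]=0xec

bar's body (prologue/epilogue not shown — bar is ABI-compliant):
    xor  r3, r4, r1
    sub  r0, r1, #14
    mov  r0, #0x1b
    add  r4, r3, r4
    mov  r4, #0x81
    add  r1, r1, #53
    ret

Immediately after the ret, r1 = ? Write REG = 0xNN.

prologue: push r1 -> mem[0xb1]=0x1b, sp=0xb1
body[0] xor  r3, r4, r1 -> r3=0x08
body[1] sub  r0, r1, #14 -> r0=0x0d
body[2] mov  r0, #0x1b -> r0=0x1b
body[3] add  r4, r3, r4 -> r4=0x1b
body[4] mov  r4, #0x81 -> r4=0x81
body[5] add  r1, r1, #53 -> r1=0x50
epilogue: pop r1=0x1b, sp=0xb2
r1 is callee-saved -> restored

REG = 0x1b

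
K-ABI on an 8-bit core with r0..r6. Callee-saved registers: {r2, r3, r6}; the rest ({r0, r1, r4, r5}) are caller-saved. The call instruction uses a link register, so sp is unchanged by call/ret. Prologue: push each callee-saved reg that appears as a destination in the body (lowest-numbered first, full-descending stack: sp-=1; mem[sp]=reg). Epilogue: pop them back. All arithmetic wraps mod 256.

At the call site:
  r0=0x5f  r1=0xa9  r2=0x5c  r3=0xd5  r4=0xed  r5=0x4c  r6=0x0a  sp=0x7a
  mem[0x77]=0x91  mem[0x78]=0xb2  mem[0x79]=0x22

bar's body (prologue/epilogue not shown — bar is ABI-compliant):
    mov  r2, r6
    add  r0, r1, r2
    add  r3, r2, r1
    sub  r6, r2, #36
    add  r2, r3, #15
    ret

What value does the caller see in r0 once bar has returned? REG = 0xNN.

REG = 0xb3

prologue: push r2 -> mem[0x79]=0x5c, sp=0x79
prologue: push r3 -> mem[0x78]=0xd5, sp=0x78
prologue: push r6 -> mem[0x77]=0x0a, sp=0x77
body[0] mov  r2, r6 -> r2=0x0a
body[1] add  r0, r1, r2 -> r0=0xb3
body[2] add  r3, r2, r1 -> r3=0xb3
body[3] sub  r6, r2, #36 -> r6=0xe6
body[4] add  r2, r3, #15 -> r2=0xc2
epilogue: pop r6=0x0a, sp=0x78
epilogue: pop r3=0xd5, sp=0x79
epilogue: pop r2=0x5c, sp=0x7a
r0 is caller-saved -> body value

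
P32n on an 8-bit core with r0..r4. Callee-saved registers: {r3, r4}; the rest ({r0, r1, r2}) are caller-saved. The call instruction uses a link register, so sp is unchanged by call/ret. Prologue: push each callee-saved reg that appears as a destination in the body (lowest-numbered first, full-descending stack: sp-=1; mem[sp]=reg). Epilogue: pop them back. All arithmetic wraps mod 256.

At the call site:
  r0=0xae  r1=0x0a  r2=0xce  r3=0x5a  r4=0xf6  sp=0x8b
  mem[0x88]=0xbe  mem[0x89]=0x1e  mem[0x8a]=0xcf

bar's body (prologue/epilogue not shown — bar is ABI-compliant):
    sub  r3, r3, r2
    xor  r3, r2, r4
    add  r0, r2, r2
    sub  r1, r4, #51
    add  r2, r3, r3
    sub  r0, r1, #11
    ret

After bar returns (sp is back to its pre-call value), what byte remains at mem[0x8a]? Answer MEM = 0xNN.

prologue: push r3 -> mem[0x8a]=0x5a, sp=0x8a
body[0] sub  r3, r3, r2 -> r3=0x8c
body[1] xor  r3, r2, r4 -> r3=0x38
body[2] add  r0, r2, r2 -> r0=0x9c
body[3] sub  r1, r4, #51 -> r1=0xc3
body[4] add  r2, r3, r3 -> r2=0x70
body[5] sub  r0, r1, #11 -> r0=0xb8
epilogue: pop r3=0x5a, sp=0x8b
prologue pushed ['r3'] at ['0x8a']

MEM = 0x5a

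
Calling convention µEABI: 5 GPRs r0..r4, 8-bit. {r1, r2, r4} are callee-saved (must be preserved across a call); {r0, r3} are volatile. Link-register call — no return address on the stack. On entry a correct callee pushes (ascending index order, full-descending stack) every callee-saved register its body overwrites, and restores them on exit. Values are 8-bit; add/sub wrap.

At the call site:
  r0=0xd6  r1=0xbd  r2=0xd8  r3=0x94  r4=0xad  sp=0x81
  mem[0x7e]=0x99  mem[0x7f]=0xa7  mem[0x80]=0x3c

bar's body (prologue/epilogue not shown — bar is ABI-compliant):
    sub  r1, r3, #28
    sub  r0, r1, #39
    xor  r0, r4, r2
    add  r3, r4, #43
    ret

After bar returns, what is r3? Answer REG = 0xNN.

REG = 0xd8

prologue: push r1 -> mem[0x80]=0xbd, sp=0x80
body[0] sub  r1, r3, #28 -> r1=0x78
body[1] sub  r0, r1, #39 -> r0=0x51
body[2] xor  r0, r4, r2 -> r0=0x75
body[3] add  r3, r4, #43 -> r3=0xd8
epilogue: pop r1=0xbd, sp=0x81
r3 is caller-saved -> body value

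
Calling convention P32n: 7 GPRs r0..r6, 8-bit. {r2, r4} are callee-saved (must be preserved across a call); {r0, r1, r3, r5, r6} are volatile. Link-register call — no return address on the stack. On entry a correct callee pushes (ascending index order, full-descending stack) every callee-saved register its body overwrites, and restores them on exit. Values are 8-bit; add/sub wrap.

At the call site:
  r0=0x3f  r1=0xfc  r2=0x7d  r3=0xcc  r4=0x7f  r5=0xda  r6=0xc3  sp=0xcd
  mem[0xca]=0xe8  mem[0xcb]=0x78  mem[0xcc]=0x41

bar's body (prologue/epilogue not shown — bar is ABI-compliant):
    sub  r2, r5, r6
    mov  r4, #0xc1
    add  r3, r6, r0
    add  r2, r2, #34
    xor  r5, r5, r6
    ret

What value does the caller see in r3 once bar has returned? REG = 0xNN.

prologue: push r2 -> mem[0xcc]=0x7d, sp=0xcc
prologue: push r4 -> mem[0xcb]=0x7f, sp=0xcb
body[0] sub  r2, r5, r6 -> r2=0x17
body[1] mov  r4, #0xc1 -> r4=0xc1
body[2] add  r3, r6, r0 -> r3=0x02
body[3] add  r2, r2, #34 -> r2=0x39
body[4] xor  r5, r5, r6 -> r5=0x19
epilogue: pop r4=0x7f, sp=0xcc
epilogue: pop r2=0x7d, sp=0xcd
r3 is caller-saved -> body value

REG = 0x02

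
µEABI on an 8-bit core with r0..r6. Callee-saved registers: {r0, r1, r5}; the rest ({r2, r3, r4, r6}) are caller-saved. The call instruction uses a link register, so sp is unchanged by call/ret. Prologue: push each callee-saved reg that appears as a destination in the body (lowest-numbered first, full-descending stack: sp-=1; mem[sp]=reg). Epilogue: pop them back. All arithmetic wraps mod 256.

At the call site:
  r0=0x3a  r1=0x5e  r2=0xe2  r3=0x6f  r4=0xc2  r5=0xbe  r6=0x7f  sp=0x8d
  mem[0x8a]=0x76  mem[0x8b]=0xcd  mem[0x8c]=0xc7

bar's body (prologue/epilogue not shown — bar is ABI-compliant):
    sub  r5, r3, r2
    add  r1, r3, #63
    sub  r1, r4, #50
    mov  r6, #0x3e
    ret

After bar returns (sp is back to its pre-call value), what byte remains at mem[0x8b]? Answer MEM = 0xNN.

prologue: push r1 → mem[0x8c]=0x5e, sp=0x8c
prologue: push r5 → mem[0x8b]=0xbe, sp=0x8b
body[0] sub  r5, r3, r2 → r5=0x8d
body[1] add  r1, r3, #63 → r1=0xae
body[2] sub  r1, r4, #50 → r1=0x90
body[3] mov  r6, #0x3e → r6=0x3e
epilogue: pop r5=0xbe, sp=0x8c
epilogue: pop r1=0x5e, sp=0x8d
prologue pushed ['r1', 'r5'] at ['0x8c', '0x8b']

MEM = 0xbe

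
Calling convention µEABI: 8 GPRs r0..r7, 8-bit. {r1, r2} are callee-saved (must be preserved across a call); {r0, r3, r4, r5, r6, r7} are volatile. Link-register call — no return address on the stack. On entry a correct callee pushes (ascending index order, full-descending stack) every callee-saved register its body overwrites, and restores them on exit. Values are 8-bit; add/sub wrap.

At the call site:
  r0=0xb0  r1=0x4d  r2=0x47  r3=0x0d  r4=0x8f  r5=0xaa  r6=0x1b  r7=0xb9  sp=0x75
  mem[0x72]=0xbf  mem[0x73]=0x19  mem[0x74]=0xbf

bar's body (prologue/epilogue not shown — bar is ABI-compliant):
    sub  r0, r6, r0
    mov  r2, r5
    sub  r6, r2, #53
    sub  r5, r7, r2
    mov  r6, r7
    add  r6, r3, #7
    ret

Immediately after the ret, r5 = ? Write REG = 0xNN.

prologue: push r2 -> mem[0x74]=0x47, sp=0x74
body[0] sub  r0, r6, r0 -> r0=0x6b
body[1] mov  r2, r5 -> r2=0xaa
body[2] sub  r6, r2, #53 -> r6=0x75
body[3] sub  r5, r7, r2 -> r5=0x0f
body[4] mov  r6, r7 -> r6=0xb9
body[5] add  r6, r3, #7 -> r6=0x14
epilogue: pop r2=0x47, sp=0x75
r5 is caller-saved -> body value

REG = 0x0f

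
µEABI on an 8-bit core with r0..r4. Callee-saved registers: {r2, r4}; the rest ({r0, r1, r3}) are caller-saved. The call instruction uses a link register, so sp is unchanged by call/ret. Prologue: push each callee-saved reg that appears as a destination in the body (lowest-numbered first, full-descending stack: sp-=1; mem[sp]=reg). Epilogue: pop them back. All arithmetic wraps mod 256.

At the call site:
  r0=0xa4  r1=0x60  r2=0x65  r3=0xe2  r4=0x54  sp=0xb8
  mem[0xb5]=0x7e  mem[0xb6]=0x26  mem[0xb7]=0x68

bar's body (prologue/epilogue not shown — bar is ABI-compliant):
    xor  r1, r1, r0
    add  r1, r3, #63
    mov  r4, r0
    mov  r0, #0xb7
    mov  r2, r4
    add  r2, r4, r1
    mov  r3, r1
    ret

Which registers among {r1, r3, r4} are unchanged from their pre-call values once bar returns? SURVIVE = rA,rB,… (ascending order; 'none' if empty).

SURVIVE = r4

prologue: push r2 -> mem[0xb7]=0x65, sp=0xb7
prologue: push r4 -> mem[0xb6]=0x54, sp=0xb6
body[0] xor  r1, r1, r0 -> r1=0xc4
body[1] add  r1, r3, #63 -> r1=0x21
body[2] mov  r4, r0 -> r4=0xa4
body[3] mov  r0, #0xb7 -> r0=0xb7
body[4] mov  r2, r4 -> r2=0xa4
body[5] add  r2, r4, r1 -> r2=0xc5
body[6] mov  r3, r1 -> r3=0x21
epilogue: pop r4=0x54, sp=0xb7
epilogue: pop r2=0x65, sp=0xb8
r1: caller-saved, written=True
r3: caller-saved, written=True
r4: callee-saved, written=True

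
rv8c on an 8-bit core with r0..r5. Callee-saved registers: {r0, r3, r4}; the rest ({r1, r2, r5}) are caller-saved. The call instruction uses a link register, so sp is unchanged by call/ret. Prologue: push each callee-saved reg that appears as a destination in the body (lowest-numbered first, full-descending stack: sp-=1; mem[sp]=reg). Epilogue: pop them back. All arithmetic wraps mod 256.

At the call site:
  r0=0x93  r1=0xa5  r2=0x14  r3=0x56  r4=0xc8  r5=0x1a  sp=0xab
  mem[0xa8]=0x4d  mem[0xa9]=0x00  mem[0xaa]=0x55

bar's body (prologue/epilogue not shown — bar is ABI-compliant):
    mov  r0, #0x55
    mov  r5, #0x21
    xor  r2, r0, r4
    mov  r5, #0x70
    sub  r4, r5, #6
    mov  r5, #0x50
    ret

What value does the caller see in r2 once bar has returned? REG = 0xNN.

REG = 0x9d

prologue: push r0 → mem[0xaa]=0x93, sp=0xaa
prologue: push r4 → mem[0xa9]=0xc8, sp=0xa9
body[0] mov  r0, #0x55 → r0=0x55
body[1] mov  r5, #0x21 → r5=0x21
body[2] xor  r2, r0, r4 → r2=0x9d
body[3] mov  r5, #0x70 → r5=0x70
body[4] sub  r4, r5, #6 → r4=0x6a
body[5] mov  r5, #0x50 → r5=0x50
epilogue: pop r4=0xc8, sp=0xaa
epilogue: pop r0=0x93, sp=0xab
r2 is caller-saved → body value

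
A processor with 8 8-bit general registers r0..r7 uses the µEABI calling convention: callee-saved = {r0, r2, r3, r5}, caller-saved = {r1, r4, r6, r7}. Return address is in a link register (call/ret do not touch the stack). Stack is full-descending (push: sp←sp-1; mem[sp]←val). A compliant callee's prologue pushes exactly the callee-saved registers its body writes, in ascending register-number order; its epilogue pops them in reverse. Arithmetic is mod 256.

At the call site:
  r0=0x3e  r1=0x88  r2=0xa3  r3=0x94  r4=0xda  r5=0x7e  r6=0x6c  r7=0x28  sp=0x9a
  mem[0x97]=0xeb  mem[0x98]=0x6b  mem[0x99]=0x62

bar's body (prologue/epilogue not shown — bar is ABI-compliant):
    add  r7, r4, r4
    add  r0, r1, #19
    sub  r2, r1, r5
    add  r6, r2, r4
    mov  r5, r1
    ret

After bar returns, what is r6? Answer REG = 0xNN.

prologue: push r0 → mem[0x99]=0x3e, sp=0x99
prologue: push r2 → mem[0x98]=0xa3, sp=0x98
prologue: push r5 → mem[0x97]=0x7e, sp=0x97
body[0] add  r7, r4, r4 → r7=0xb4
body[1] add  r0, r1, #19 → r0=0x9b
body[2] sub  r2, r1, r5 → r2=0x0a
body[3] add  r6, r2, r4 → r6=0xe4
body[4] mov  r5, r1 → r5=0x88
epilogue: pop r5=0x7e, sp=0x98
epilogue: pop r2=0xa3, sp=0x99
epilogue: pop r0=0x3e, sp=0x9a
r6 is caller-saved → body value

REG = 0xe4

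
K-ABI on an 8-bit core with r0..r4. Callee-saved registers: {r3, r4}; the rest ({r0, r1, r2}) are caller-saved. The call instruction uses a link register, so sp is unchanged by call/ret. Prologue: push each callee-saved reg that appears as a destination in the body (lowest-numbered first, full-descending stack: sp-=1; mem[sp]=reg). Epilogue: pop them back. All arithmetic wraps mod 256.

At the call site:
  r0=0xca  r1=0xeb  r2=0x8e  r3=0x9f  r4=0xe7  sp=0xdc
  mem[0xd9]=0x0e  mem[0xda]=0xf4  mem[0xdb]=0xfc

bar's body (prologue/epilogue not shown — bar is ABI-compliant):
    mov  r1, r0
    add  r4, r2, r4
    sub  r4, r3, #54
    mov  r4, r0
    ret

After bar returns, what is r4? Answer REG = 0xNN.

prologue: push r4 → mem[0xdb]=0xe7, sp=0xdb
body[0] mov  r1, r0 → r1=0xca
body[1] add  r4, r2, r4 → r4=0x75
body[2] sub  r4, r3, #54 → r4=0x69
body[3] mov  r4, r0 → r4=0xca
epilogue: pop r4=0xe7, sp=0xdc
r4 is callee-saved → restored

REG = 0xe7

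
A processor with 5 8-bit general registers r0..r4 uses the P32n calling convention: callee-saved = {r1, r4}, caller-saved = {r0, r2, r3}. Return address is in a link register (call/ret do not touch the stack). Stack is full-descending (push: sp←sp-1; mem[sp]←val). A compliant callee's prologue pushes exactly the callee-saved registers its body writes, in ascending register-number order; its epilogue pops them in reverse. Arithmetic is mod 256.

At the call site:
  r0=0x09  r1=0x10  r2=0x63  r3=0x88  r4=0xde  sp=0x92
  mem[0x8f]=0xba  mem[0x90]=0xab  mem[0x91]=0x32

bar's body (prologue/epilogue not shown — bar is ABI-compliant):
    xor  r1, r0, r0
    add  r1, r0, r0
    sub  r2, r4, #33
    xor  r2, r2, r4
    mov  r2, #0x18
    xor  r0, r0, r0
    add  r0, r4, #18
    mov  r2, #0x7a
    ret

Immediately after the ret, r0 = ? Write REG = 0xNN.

prologue: push r1 → mem[0x91]=0x10, sp=0x91
body[0] xor  r1, r0, r0 → r1=0x00
body[1] add  r1, r0, r0 → r1=0x12
body[2] sub  r2, r4, #33 → r2=0xbd
body[3] xor  r2, r2, r4 → r2=0x63
body[4] mov  r2, #0x18 → r2=0x18
body[5] xor  r0, r0, r0 → r0=0x00
body[6] add  r0, r4, #18 → r0=0xf0
body[7] mov  r2, #0x7a → r2=0x7a
epilogue: pop r1=0x10, sp=0x92
r0 is caller-saved → body value

REG = 0xf0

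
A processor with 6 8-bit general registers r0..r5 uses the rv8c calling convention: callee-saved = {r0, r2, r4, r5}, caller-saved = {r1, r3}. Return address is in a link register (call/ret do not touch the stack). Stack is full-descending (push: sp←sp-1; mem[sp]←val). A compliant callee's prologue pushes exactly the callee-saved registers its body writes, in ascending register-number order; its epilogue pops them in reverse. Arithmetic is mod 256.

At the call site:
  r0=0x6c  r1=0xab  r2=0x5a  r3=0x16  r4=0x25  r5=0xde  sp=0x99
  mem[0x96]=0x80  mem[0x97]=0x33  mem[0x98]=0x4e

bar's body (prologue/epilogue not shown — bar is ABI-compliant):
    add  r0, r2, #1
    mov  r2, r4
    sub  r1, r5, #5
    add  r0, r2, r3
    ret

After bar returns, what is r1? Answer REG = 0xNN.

prologue: push r0 → mem[0x98]=0x6c, sp=0x98
prologue: push r2 → mem[0x97]=0x5a, sp=0x97
body[0] add  r0, r2, #1 → r0=0x5b
body[1] mov  r2, r4 → r2=0x25
body[2] sub  r1, r5, #5 → r1=0xd9
body[3] add  r0, r2, r3 → r0=0x3b
epilogue: pop r2=0x5a, sp=0x98
epilogue: pop r0=0x6c, sp=0x99
r1 is caller-saved → body value

REG = 0xd9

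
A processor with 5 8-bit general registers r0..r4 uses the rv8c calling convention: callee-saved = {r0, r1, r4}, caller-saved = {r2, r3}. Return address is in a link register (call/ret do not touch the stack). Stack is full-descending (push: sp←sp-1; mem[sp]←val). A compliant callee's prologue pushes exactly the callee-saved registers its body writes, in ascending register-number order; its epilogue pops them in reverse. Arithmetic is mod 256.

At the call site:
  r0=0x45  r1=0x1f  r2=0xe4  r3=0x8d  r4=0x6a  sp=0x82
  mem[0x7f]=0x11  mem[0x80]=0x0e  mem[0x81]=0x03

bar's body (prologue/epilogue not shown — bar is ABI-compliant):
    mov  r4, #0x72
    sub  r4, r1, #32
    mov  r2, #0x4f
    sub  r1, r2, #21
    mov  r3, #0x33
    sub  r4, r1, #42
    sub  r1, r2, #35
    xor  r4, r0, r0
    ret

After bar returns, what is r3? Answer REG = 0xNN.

prologue: push r1 -> mem[0x81]=0x1f, sp=0x81
prologue: push r4 -> mem[0x80]=0x6a, sp=0x80
body[0] mov  r4, #0x72 -> r4=0x72
body[1] sub  r4, r1, #32 -> r4=0xff
body[2] mov  r2, #0x4f -> r2=0x4f
body[3] sub  r1, r2, #21 -> r1=0x3a
body[4] mov  r3, #0x33 -> r3=0x33
body[5] sub  r4, r1, #42 -> r4=0x10
body[6] sub  r1, r2, #35 -> r1=0x2c
body[7] xor  r4, r0, r0 -> r4=0x00
epilogue: pop r4=0x6a, sp=0x81
epilogue: pop r1=0x1f, sp=0x82
r3 is caller-saved -> body value

REG = 0x33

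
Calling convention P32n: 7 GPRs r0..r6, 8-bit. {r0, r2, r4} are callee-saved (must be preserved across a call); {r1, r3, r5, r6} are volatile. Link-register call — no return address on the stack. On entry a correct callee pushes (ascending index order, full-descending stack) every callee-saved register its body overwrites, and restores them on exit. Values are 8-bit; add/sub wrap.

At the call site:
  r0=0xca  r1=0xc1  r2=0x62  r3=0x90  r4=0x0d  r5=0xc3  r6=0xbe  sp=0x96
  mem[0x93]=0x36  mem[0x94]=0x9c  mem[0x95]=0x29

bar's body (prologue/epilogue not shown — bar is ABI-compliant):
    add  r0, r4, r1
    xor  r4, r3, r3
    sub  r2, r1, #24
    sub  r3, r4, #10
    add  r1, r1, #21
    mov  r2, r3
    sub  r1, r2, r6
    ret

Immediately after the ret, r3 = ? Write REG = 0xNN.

prologue: push r0 -> mem[0x95]=0xca, sp=0x95
prologue: push r2 -> mem[0x94]=0x62, sp=0x94
prologue: push r4 -> mem[0x93]=0x0d, sp=0x93
body[0] add  r0, r4, r1 -> r0=0xce
body[1] xor  r4, r3, r3 -> r4=0x00
body[2] sub  r2, r1, #24 -> r2=0xa9
body[3] sub  r3, r4, #10 -> r3=0xf6
body[4] add  r1, r1, #21 -> r1=0xd6
body[5] mov  r2, r3 -> r2=0xf6
body[6] sub  r1, r2, r6 -> r1=0x38
epilogue: pop r4=0x0d, sp=0x94
epilogue: pop r2=0x62, sp=0x95
epilogue: pop r0=0xca, sp=0x96
r3 is caller-saved -> body value

REG = 0xf6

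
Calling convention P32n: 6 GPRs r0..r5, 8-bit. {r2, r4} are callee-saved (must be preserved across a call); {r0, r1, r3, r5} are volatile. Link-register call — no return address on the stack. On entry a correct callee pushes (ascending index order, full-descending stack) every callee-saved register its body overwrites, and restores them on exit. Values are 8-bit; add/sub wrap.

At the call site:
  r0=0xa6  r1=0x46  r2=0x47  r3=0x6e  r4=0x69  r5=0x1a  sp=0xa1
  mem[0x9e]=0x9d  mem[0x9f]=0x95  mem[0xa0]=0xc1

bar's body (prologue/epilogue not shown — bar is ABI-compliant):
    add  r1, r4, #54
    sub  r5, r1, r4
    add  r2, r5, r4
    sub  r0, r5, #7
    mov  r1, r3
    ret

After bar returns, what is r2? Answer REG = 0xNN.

prologue: push r2 → mem[0xa0]=0x47, sp=0xa0
body[0] add  r1, r4, #54 → r1=0x9f
body[1] sub  r5, r1, r4 → r5=0x36
body[2] add  r2, r5, r4 → r2=0x9f
body[3] sub  r0, r5, #7 → r0=0x2f
body[4] mov  r1, r3 → r1=0x6e
epilogue: pop r2=0x47, sp=0xa1
r2 is callee-saved → restored

REG = 0x47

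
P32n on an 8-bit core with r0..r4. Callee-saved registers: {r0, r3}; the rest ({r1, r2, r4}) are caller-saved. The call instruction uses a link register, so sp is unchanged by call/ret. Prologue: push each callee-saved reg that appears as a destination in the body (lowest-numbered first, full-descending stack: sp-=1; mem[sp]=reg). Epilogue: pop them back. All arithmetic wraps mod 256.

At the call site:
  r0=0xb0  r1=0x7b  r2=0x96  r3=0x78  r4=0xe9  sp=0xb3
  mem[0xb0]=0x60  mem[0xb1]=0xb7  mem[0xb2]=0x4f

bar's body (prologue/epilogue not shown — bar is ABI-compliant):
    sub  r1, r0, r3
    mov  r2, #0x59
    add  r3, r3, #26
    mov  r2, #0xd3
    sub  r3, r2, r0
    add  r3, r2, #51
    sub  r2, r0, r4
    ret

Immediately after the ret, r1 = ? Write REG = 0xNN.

REG = 0x38

prologue: push r3 -> mem[0xb2]=0x78, sp=0xb2
body[0] sub  r1, r0, r3 -> r1=0x38
body[1] mov  r2, #0x59 -> r2=0x59
body[2] add  r3, r3, #26 -> r3=0x92
body[3] mov  r2, #0xd3 -> r2=0xd3
body[4] sub  r3, r2, r0 -> r3=0x23
body[5] add  r3, r2, #51 -> r3=0x06
body[6] sub  r2, r0, r4 -> r2=0xc7
epilogue: pop r3=0x78, sp=0xb3
r1 is caller-saved -> body value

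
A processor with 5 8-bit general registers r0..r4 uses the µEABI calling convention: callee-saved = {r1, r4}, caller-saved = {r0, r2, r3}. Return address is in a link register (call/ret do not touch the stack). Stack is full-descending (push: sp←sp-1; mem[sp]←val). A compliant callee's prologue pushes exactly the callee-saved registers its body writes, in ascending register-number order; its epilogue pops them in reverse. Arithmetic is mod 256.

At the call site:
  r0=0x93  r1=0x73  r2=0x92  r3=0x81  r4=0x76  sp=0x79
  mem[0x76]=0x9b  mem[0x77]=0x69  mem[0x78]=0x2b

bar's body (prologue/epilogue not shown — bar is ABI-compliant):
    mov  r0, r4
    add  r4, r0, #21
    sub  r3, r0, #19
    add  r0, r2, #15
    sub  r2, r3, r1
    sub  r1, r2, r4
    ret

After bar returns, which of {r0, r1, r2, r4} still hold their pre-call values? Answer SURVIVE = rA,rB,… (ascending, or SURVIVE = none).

prologue: push r1 → mem[0x78]=0x73, sp=0x78
prologue: push r4 → mem[0x77]=0x76, sp=0x77
body[0] mov  r0, r4 → r0=0x76
body[1] add  r4, r0, #21 → r4=0x8b
body[2] sub  r3, r0, #19 → r3=0x63
body[3] add  r0, r2, #15 → r0=0xa1
body[4] sub  r2, r3, r1 → r2=0xf0
body[5] sub  r1, r2, r4 → r1=0x65
epilogue: pop r4=0x76, sp=0x78
epilogue: pop r1=0x73, sp=0x79
r0: caller-saved, written=True
r1: callee-saved, written=True
r2: caller-saved, written=True
r4: callee-saved, written=True

SURVIVE = r1,r4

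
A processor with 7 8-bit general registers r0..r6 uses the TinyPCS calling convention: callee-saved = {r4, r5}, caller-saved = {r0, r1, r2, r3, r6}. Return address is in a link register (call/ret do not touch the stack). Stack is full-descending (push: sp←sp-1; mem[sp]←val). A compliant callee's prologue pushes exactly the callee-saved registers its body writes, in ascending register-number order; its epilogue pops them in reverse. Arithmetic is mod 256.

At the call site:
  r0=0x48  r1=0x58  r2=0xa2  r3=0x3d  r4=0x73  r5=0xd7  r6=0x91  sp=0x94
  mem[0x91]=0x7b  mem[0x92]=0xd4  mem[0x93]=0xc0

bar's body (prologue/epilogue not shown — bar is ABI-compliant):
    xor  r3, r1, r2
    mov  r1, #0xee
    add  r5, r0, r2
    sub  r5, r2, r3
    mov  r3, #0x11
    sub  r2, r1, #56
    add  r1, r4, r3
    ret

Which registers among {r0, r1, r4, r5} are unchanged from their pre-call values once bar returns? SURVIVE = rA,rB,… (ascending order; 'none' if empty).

SURVIVE = r0,r4,r5

prologue: push r5 -> mem[0x93]=0xd7, sp=0x93
body[0] xor  r3, r1, r2 -> r3=0xfa
body[1] mov  r1, #0xee -> r1=0xee
body[2] add  r5, r0, r2 -> r5=0xea
body[3] sub  r5, r2, r3 -> r5=0xa8
body[4] mov  r3, #0x11 -> r3=0x11
body[5] sub  r2, r1, #56 -> r2=0xb6
body[6] add  r1, r4, r3 -> r1=0x84
epilogue: pop r5=0xd7, sp=0x94
r0: caller-saved, written=False
r1: caller-saved, written=True
r4: callee-saved, written=False
r5: callee-saved, written=True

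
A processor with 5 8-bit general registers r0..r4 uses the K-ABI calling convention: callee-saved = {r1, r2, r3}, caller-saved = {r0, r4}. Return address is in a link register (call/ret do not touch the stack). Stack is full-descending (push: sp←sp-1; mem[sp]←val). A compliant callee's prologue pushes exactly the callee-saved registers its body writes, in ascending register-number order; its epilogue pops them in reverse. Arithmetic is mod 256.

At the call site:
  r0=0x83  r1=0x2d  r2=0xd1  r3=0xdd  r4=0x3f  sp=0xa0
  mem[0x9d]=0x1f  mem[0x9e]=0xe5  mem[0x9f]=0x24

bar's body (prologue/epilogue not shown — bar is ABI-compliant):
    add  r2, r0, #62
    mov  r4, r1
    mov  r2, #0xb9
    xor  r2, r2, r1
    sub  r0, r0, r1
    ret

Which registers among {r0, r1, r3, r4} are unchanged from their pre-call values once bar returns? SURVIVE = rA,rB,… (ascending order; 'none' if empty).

prologue: push r2 -> mem[0x9f]=0xd1, sp=0x9f
body[0] add  r2, r0, #62 -> r2=0xc1
body[1] mov  r4, r1 -> r4=0x2d
body[2] mov  r2, #0xb9 -> r2=0xb9
body[3] xor  r2, r2, r1 -> r2=0x94
body[4] sub  r0, r0, r1 -> r0=0x56
epilogue: pop r2=0xd1, sp=0xa0
r0: caller-saved, written=True
r1: callee-saved, written=False
r3: callee-saved, written=False
r4: caller-saved, written=True

SURVIVE = r1,r3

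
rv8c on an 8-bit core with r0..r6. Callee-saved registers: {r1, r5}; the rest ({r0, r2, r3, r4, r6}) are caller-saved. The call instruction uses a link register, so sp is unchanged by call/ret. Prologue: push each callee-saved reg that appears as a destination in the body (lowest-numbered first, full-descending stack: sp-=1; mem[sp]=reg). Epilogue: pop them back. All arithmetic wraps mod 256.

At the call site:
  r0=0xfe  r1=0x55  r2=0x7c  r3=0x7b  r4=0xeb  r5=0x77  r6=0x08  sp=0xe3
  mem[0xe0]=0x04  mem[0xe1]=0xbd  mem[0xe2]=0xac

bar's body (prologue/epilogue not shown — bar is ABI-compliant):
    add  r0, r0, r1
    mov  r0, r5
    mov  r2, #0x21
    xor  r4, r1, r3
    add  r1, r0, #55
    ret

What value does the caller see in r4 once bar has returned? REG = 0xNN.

prologue: push r1 → mem[0xe2]=0x55, sp=0xe2
body[0] add  r0, r0, r1 → r0=0x53
body[1] mov  r0, r5 → r0=0x77
body[2] mov  r2, #0x21 → r2=0x21
body[3] xor  r4, r1, r3 → r4=0x2e
body[4] add  r1, r0, #55 → r1=0xae
epilogue: pop r1=0x55, sp=0xe3
r4 is caller-saved → body value

REG = 0x2e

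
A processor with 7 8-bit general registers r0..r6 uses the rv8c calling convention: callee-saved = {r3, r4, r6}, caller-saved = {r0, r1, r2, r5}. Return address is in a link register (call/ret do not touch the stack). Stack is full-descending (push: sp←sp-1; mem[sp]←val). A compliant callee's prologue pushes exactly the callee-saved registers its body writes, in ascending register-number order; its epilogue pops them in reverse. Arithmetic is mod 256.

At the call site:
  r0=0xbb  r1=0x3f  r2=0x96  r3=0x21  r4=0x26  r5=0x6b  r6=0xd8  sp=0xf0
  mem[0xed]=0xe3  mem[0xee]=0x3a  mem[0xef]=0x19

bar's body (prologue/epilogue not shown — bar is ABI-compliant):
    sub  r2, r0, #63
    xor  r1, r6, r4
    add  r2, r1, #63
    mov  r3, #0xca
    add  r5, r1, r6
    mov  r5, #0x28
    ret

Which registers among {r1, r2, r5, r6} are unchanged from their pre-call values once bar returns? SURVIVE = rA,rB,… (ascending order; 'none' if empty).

SURVIVE = r6

prologue: push r3 -> mem[0xef]=0x21, sp=0xef
body[0] sub  r2, r0, #63 -> r2=0x7c
body[1] xor  r1, r6, r4 -> r1=0xfe
body[2] add  r2, r1, #63 -> r2=0x3d
body[3] mov  r3, #0xca -> r3=0xca
body[4] add  r5, r1, r6 -> r5=0xd6
body[5] mov  r5, #0x28 -> r5=0x28
epilogue: pop r3=0x21, sp=0xf0
r1: caller-saved, written=True
r2: caller-saved, written=True
r5: caller-saved, written=True
r6: callee-saved, written=False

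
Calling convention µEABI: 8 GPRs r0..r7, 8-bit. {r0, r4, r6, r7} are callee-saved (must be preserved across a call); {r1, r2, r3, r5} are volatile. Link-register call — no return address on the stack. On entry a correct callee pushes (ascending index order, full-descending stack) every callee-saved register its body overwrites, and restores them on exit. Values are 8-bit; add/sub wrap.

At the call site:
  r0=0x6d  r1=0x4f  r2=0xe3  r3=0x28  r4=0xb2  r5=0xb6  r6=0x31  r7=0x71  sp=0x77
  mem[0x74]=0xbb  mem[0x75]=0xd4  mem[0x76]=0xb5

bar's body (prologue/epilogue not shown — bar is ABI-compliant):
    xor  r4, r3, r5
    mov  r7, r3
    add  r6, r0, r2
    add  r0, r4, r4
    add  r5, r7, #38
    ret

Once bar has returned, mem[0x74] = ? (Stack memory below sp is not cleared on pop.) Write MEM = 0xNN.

MEM = 0x31

prologue: push r0 -> mem[0x76]=0x6d, sp=0x76
prologue: push r4 -> mem[0x75]=0xb2, sp=0x75
prologue: push r6 -> mem[0x74]=0x31, sp=0x74
prologue: push r7 -> mem[0x73]=0x71, sp=0x73
body[0] xor  r4, r3, r5 -> r4=0x9e
body[1] mov  r7, r3 -> r7=0x28
body[2] add  r6, r0, r2 -> r6=0x50
body[3] add  r0, r4, r4 -> r0=0x3c
body[4] add  r5, r7, #38 -> r5=0x4e
epilogue: pop r7=0x71, sp=0x74
epilogue: pop r6=0x31, sp=0x75
epilogue: pop r4=0xb2, sp=0x76
epilogue: pop r0=0x6d, sp=0x77
prologue pushed ['r0', 'r4', 'r6', 'r7'] at ['0x76', '0x75', '0x74', '0x73']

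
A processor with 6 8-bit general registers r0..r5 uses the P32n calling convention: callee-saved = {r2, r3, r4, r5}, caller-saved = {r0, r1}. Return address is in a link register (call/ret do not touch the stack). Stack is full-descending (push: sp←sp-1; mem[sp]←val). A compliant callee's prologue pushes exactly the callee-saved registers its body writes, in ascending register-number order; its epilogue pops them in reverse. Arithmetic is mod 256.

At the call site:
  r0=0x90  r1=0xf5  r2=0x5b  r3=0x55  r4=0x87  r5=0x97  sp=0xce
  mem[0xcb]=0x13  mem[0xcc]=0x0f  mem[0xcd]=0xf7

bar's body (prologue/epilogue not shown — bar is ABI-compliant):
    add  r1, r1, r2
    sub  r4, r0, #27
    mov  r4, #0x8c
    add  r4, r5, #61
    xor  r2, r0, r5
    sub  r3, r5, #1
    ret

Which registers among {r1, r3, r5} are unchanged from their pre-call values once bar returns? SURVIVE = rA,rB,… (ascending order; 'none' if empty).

SURVIVE = r3,r5

prologue: push r2 → mem[0xcd]=0x5b, sp=0xcd
prologue: push r3 → mem[0xcc]=0x55, sp=0xcc
prologue: push r4 → mem[0xcb]=0x87, sp=0xcb
body[0] add  r1, r1, r2 → r1=0x50
body[1] sub  r4, r0, #27 → r4=0x75
body[2] mov  r4, #0x8c → r4=0x8c
body[3] add  r4, r5, #61 → r4=0xd4
body[4] xor  r2, r0, r5 → r2=0x07
body[5] sub  r3, r5, #1 → r3=0x96
epilogue: pop r4=0x87, sp=0xcc
epilogue: pop r3=0x55, sp=0xcd
epilogue: pop r2=0x5b, sp=0xce
r1: caller-saved, written=True
r3: callee-saved, written=True
r5: callee-saved, written=False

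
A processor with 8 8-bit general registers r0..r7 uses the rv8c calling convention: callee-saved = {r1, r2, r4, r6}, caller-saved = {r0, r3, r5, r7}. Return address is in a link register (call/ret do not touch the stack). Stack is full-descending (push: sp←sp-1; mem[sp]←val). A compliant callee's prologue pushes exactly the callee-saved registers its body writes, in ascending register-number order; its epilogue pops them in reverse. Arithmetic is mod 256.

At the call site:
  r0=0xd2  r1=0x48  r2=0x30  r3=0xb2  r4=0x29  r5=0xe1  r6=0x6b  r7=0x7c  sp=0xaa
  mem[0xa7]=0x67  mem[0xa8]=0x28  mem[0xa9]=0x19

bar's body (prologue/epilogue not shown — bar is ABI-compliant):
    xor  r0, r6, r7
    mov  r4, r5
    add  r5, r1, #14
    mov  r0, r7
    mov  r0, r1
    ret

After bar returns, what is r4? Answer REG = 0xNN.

REG = 0x29

prologue: push r4 -> mem[0xa9]=0x29, sp=0xa9
body[0] xor  r0, r6, r7 -> r0=0x17
body[1] mov  r4, r5 -> r4=0xe1
body[2] add  r5, r1, #14 -> r5=0x56
body[3] mov  r0, r7 -> r0=0x7c
body[4] mov  r0, r1 -> r0=0x48
epilogue: pop r4=0x29, sp=0xaa
r4 is callee-saved -> restored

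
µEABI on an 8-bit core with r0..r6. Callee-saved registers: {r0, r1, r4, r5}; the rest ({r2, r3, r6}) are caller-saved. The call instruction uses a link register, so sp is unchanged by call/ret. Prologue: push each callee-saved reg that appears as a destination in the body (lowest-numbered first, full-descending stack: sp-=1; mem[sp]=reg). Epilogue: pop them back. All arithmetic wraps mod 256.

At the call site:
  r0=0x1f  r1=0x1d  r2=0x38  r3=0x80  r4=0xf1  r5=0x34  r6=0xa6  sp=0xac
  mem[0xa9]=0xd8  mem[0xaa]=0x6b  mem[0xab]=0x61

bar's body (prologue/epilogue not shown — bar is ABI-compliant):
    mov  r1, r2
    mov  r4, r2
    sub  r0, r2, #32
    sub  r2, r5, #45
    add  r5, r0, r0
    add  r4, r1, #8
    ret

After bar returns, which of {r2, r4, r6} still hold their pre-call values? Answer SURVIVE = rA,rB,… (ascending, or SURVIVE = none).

SURVIVE = r4,r6

prologue: push r0 -> mem[0xab]=0x1f, sp=0xab
prologue: push r1 -> mem[0xaa]=0x1d, sp=0xaa
prologue: push r4 -> mem[0xa9]=0xf1, sp=0xa9
prologue: push r5 -> mem[0xa8]=0x34, sp=0xa8
body[0] mov  r1, r2 -> r1=0x38
body[1] mov  r4, r2 -> r4=0x38
body[2] sub  r0, r2, #32 -> r0=0x18
body[3] sub  r2, r5, #45 -> r2=0x07
body[4] add  r5, r0, r0 -> r5=0x30
body[5] add  r4, r1, #8 -> r4=0x40
epilogue: pop r5=0x34, sp=0xa9
epilogue: pop r4=0xf1, sp=0xaa
epilogue: pop r1=0x1d, sp=0xab
epilogue: pop r0=0x1f, sp=0xac
r2: caller-saved, written=True
r4: callee-saved, written=True
r6: caller-saved, written=False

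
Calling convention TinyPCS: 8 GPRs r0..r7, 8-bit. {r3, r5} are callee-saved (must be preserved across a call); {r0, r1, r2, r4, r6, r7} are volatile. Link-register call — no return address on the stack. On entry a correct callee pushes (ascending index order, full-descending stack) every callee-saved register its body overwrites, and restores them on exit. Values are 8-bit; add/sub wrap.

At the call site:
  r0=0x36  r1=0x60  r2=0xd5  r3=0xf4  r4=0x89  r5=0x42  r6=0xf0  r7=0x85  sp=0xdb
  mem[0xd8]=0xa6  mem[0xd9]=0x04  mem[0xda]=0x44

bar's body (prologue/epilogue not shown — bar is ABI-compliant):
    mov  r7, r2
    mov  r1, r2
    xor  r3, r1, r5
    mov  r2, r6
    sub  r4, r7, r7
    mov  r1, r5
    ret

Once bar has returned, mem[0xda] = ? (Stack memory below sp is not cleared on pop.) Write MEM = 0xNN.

MEM = 0xf4

prologue: push r3 → mem[0xda]=0xf4, sp=0xda
body[0] mov  r7, r2 → r7=0xd5
body[1] mov  r1, r2 → r1=0xd5
body[2] xor  r3, r1, r5 → r3=0x97
body[3] mov  r2, r6 → r2=0xf0
body[4] sub  r4, r7, r7 → r4=0x00
body[5] mov  r1, r5 → r1=0x42
epilogue: pop r3=0xf4, sp=0xdb
prologue pushed ['r3'] at ['0xda']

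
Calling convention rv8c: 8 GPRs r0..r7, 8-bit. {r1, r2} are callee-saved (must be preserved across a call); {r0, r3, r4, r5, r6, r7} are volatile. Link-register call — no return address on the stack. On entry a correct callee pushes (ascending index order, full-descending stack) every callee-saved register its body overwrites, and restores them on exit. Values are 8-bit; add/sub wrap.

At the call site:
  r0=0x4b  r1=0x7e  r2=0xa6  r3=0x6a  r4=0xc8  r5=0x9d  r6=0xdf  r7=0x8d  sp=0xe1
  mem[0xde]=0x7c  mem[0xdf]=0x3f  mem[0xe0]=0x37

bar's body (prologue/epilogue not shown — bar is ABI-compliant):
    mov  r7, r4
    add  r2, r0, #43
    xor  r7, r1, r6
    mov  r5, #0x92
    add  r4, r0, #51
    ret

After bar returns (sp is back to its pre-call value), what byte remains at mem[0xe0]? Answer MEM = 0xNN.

MEM = 0xa6

prologue: push r2 -> mem[0xe0]=0xa6, sp=0xe0
body[0] mov  r7, r4 -> r7=0xc8
body[1] add  r2, r0, #43 -> r2=0x76
body[2] xor  r7, r1, r6 -> r7=0xa1
body[3] mov  r5, #0x92 -> r5=0x92
body[4] add  r4, r0, #51 -> r4=0x7e
epilogue: pop r2=0xa6, sp=0xe1
prologue pushed ['r2'] at ['0xe0']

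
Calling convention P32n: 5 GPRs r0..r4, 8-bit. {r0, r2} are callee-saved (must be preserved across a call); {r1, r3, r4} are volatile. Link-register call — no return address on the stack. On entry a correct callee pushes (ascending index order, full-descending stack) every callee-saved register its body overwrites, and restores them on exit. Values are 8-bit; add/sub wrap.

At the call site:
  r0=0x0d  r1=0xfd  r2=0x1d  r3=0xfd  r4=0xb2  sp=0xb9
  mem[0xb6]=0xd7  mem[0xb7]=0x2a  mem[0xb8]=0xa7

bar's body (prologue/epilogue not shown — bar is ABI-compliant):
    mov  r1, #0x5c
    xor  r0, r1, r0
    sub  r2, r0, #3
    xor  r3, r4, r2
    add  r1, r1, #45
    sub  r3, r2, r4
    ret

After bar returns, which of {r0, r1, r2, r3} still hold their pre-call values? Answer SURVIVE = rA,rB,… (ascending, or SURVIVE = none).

SURVIVE = r0,r2

prologue: push r0 → mem[0xb8]=0x0d, sp=0xb8
prologue: push r2 → mem[0xb7]=0x1d, sp=0xb7
body[0] mov  r1, #0x5c → r1=0x5c
body[1] xor  r0, r1, r0 → r0=0x51
body[2] sub  r2, r0, #3 → r2=0x4e
body[3] xor  r3, r4, r2 → r3=0xfc
body[4] add  r1, r1, #45 → r1=0x89
body[5] sub  r3, r2, r4 → r3=0x9c
epilogue: pop r2=0x1d, sp=0xb8
epilogue: pop r0=0x0d, sp=0xb9
r0: callee-saved, written=True
r1: caller-saved, written=True
r2: callee-saved, written=True
r3: caller-saved, written=True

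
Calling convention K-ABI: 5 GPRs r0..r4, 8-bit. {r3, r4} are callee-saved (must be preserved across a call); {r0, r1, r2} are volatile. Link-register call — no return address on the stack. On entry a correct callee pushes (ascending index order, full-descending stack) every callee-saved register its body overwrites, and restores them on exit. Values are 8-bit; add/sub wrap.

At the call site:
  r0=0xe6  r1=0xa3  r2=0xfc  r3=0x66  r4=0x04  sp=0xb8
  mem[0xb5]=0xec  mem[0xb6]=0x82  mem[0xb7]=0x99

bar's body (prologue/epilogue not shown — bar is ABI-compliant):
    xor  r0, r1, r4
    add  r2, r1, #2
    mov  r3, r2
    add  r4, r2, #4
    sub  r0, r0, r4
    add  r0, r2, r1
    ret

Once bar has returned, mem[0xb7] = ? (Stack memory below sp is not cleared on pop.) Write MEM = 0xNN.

prologue: push r3 -> mem[0xb7]=0x66, sp=0xb7
prologue: push r4 -> mem[0xb6]=0x04, sp=0xb6
body[0] xor  r0, r1, r4 -> r0=0xa7
body[1] add  r2, r1, #2 -> r2=0xa5
body[2] mov  r3, r2 -> r3=0xa5
body[3] add  r4, r2, #4 -> r4=0xa9
body[4] sub  r0, r0, r4 -> r0=0xfe
body[5] add  r0, r2, r1 -> r0=0x48
epilogue: pop r4=0x04, sp=0xb7
epilogue: pop r3=0x66, sp=0xb8
prologue pushed ['r3', 'r4'] at ['0xb7', '0xb6']

MEM = 0x66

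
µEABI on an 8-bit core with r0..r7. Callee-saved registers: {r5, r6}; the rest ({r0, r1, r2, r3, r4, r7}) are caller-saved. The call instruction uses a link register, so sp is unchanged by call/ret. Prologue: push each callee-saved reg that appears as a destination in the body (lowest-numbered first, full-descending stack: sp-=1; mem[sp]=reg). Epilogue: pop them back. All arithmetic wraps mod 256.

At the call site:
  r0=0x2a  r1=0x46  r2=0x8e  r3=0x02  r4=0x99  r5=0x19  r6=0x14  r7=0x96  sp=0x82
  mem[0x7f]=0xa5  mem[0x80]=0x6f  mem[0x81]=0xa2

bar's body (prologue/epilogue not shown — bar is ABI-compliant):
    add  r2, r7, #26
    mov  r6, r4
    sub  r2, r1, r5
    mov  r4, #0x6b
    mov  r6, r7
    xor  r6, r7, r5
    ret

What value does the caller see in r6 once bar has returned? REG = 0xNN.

REG = 0x14

prologue: push r6 -> mem[0x81]=0x14, sp=0x81
body[0] add  r2, r7, #26 -> r2=0xb0
body[1] mov  r6, r4 -> r6=0x99
body[2] sub  r2, r1, r5 -> r2=0x2d
body[3] mov  r4, #0x6b -> r4=0x6b
body[4] mov  r6, r7 -> r6=0x96
body[5] xor  r6, r7, r5 -> r6=0x8f
epilogue: pop r6=0x14, sp=0x82
r6 is callee-saved -> restored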